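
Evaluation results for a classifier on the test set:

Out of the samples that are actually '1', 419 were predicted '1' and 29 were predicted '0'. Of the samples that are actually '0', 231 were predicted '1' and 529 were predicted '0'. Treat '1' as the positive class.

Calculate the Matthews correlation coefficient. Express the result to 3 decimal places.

0.612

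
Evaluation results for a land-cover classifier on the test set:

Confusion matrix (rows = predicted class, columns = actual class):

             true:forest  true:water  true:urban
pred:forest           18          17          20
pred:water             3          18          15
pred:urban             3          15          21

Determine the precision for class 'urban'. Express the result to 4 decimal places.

Treat 'urban' as positive and all other classes as negative.
precision = TP/(TP+FP).
urban: TP=21, FP=3+15=18 → 21/39 = 0.53846

0.5385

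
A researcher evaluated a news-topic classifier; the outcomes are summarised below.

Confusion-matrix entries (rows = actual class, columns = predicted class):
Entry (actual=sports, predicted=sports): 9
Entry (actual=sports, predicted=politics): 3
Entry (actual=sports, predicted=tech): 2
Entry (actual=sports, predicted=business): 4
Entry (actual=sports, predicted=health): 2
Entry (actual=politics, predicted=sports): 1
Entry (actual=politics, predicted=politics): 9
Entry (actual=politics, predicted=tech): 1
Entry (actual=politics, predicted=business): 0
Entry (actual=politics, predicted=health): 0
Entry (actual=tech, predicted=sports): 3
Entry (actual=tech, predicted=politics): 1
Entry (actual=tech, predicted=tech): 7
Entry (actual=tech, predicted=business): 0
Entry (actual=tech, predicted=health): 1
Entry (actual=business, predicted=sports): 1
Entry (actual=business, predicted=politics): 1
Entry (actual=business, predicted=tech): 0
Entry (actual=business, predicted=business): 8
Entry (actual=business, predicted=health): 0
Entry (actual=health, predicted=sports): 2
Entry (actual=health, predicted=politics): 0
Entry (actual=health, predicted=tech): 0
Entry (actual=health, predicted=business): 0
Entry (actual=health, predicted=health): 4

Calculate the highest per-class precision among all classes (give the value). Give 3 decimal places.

0.700

Per-class precision (TP/(TP+FP)):
  sports: TP=9, FP=1+3+1+2=7 → 9/16 = 0.5625
  politics: TP=9, FP=3+1+1+0=5 → 9/14 = 0.6429
  tech: TP=7, FP=2+1+0+0=3 → 7/10 = 0.7000
  business: TP=8, FP=4+0+0+0=4 → 8/12 = 0.6667
  health: TP=4, FP=2+0+1+0=3 → 4/7 = 0.5714
Highest is class 'tech' with precision = 0.700.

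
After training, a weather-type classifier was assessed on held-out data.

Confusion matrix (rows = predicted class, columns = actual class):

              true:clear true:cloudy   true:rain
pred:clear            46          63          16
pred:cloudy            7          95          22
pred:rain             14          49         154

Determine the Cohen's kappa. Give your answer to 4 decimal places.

0.4366

Observed agreement pₒ = trace/N = 295/466 = 0.63305
Expected agreement pₑ = Σ (rowᵢ·colᵢ)/N² = (67·125 + 207·124 + 192·217)/466² = 0.34863
κ = (pₒ − pₑ)/(1 − pₑ) = (0.63305 − 0.34863)/(1 − 0.34863) = 0.4366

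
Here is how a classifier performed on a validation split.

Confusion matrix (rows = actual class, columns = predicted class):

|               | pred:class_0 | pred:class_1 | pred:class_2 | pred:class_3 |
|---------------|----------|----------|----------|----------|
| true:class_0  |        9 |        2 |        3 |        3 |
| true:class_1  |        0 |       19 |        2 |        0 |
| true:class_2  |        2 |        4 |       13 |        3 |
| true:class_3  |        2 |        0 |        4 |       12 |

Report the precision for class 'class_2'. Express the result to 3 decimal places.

0.591

Take TP from the diagonal, FP from the rest of the 'class_2' prediction marginal, FN from the rest of the 'class_2' actual marginal.
precision = TP/(TP+FP).
class_2: TP=13, FP=3+2+4=9 → 13/22 = 0.5909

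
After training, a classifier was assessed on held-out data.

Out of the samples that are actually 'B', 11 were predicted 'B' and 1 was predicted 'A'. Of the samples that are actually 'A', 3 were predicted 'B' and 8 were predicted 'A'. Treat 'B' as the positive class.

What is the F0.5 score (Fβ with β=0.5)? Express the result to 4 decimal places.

Fβ = (1+β²)·TP / ((1+β²)·TP + β²·FN + FP), with β²=1/4
= 1.25·11 / (1.25·11 + 0.25·1 + 3) = 0.8088

0.8088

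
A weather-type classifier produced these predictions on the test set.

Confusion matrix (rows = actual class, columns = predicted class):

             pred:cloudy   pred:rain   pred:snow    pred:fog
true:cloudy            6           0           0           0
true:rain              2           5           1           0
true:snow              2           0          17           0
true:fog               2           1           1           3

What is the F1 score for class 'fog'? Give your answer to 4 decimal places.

F1 score = 2·TP/(2·TP+FP+FN).
fog: TP=3, FP=0+0+0=0, FN=2+1+1=4 → 6/10 = 0.60000

0.6000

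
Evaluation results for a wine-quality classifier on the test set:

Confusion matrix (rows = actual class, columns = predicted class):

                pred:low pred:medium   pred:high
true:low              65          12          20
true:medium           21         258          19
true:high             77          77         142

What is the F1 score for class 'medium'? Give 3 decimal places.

0.800

One-vs-rest for 'medium': TP = diagonal; FP = other classes predicted 'medium'; FN = 'medium' predicted as other.
F1 score = 2·TP/(2·TP+FP+FN).
medium: TP=258, FP=12+77=89, FN=21+19=40 → 516/645 = 0.8000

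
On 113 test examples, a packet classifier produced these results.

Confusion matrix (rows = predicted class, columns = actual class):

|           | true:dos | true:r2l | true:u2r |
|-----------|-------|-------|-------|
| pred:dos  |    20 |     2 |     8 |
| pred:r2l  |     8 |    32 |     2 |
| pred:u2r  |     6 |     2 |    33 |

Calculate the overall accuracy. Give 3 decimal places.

0.752

Accuracy = trace / total = (20+32+33=85) / 113 = 85/113 = 0.752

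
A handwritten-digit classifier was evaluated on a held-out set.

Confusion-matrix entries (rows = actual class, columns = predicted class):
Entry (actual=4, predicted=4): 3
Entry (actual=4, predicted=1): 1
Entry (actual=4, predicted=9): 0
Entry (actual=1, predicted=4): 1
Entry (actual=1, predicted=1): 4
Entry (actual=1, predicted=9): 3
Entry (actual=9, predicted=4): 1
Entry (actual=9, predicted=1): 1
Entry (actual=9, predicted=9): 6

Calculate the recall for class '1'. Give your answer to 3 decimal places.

Take TP from the diagonal, FP from the rest of the '1' prediction marginal, FN from the rest of the '1' actual marginal.
recall = TP/(TP+FN).
1: TP=4, FN=1+3=4 → 4/8 = 0.5000

0.500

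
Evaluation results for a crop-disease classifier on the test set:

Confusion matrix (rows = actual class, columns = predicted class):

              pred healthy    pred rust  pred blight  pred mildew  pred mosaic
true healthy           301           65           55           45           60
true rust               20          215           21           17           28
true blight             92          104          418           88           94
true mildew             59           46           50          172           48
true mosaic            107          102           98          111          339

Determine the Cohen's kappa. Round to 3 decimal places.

Observed agreement pₒ = trace/N = 1445/2755 = 0.5245
Expected agreement pₑ = Σ (rowᵢ·colᵢ)/N² = (526·579 + 301·532 + 796·642 + 375·433 + 757·569)/2755² = 0.2067
κ = (pₒ − pₑ)/(1 − pₑ) = (0.5245 − 0.2067)/(1 − 0.2067) = 0.401

0.401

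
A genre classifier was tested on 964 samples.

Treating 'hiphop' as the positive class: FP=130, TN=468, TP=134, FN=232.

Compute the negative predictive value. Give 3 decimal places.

0.669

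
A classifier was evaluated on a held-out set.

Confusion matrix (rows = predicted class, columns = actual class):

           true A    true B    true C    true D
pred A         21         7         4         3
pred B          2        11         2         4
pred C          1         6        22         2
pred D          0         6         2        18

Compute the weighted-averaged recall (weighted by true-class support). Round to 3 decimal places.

Per-class recall (TP/(TP+FN)):
  A: TP=21, FN=2+1+0=3 → 21/24 = 0.8750
  B: TP=11, FN=7+6+6=19 → 11/30 = 0.3667
  C: TP=22, FN=4+2+2=8 → 22/30 = 0.7333
  D: TP=18, FN=3+4+2=9 → 18/27 = 0.6667
Weighted-recall = Σ (supportᵢ/N)·recallᵢ with N=111: (24/111)·0.8750 + (30/111)·0.3667 + (30/111)·0.7333 + (27/111)·0.6667 = 0.649

0.649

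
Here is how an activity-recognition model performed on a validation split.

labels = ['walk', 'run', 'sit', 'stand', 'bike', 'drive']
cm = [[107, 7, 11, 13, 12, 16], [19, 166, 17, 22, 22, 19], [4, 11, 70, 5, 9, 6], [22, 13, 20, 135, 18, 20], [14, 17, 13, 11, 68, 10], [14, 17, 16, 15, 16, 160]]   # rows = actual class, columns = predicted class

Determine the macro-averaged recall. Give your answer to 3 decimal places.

0.619

Per-class recall (TP/(TP+FN)):
  walk: TP=107, FN=7+11+13+12+16=59 → 107/166 = 0.6446
  run: TP=166, FN=19+17+22+22+19=99 → 166/265 = 0.6264
  sit: TP=70, FN=4+11+5+9+6=35 → 70/105 = 0.6667
  stand: TP=135, FN=22+13+20+18+20=93 → 135/228 = 0.5921
  bike: TP=68, FN=14+17+13+11+10=65 → 68/133 = 0.5113
  drive: TP=160, FN=14+17+16+15+16=78 → 160/238 = 0.6723
Macro-recall = mean = (0.6446 + 0.6264 + 0.6667 + 0.5921 + 0.5113 + 0.6723) / 6 = 0.619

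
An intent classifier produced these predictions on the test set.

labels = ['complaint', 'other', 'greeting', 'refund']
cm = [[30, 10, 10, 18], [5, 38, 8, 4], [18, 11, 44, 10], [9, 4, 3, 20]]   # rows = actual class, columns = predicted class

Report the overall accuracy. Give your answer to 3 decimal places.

0.545

Accuracy = trace / total = (30+38+44+20=132) / 242 = 132/242 = 0.545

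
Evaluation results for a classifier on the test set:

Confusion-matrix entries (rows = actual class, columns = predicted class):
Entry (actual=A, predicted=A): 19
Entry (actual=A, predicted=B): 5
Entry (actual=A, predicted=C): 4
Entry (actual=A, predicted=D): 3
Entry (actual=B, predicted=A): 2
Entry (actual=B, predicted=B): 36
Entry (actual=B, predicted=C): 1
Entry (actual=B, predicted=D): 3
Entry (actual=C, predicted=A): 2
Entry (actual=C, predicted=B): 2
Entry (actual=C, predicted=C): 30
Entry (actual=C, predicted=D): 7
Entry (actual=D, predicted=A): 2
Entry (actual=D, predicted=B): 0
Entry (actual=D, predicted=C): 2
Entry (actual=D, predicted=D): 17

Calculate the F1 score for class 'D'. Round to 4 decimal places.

Treat 'D' as positive and all other classes as negative.
F1 score = 2·TP/(2·TP+FP+FN).
D: TP=17, FP=3+3+7=13, FN=2+0+2=4 → 34/51 = 0.66667

0.6667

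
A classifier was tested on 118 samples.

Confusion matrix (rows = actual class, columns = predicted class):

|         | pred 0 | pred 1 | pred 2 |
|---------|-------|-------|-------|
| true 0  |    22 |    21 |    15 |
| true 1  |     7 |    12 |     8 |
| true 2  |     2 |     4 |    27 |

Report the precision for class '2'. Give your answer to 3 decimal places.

0.540

One-vs-rest for '2': TP = diagonal; FP = other classes predicted '2'; FN = '2' predicted as other.
precision = TP/(TP+FP).
2: TP=27, FP=15+8=23 → 27/50 = 0.5400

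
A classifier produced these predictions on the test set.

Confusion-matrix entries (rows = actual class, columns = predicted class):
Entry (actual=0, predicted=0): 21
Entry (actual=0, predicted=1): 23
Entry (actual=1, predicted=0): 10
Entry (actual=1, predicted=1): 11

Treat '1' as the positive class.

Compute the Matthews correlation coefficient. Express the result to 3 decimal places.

MCC = (TP·TN − FP·FN) / √((TP+FP)(TP+FN)(TN+FP)(TN+FN))
Numerator = 11·21 − 23·10 = 1
Denominator = √(34·21·44·31) = √973896 = 986.8617
MCC = 1 / 986.8617 = 0.001

0.001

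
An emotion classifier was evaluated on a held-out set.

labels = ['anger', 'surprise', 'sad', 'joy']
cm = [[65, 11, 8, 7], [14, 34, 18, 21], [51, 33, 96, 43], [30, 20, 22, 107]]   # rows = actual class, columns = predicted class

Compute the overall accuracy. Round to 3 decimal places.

0.521

Accuracy = trace / total = (65+34+96+107=302) / 580 = 302/580 = 0.521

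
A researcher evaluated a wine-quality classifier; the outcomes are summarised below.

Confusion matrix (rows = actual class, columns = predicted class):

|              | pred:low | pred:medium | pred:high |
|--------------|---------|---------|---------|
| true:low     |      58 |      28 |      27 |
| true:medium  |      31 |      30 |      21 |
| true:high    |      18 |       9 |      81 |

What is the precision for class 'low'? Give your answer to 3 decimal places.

Take TP from the diagonal, FP from the rest of the 'low' prediction marginal, FN from the rest of the 'low' actual marginal.
precision = TP/(TP+FP).
low: TP=58, FP=31+18=49 → 58/107 = 0.5421

0.542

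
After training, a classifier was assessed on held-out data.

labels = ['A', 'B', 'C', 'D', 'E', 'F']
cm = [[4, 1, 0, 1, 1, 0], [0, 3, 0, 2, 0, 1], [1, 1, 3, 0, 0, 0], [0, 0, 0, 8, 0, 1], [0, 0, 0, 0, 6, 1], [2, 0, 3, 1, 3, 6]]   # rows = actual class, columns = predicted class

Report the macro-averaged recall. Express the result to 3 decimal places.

0.636

Per-class recall (TP/(TP+FN)):
  A: TP=4, FN=1+0+1+1+0=3 → 4/7 = 0.5714
  B: TP=3, FN=0+0+2+0+1=3 → 3/6 = 0.5000
  C: TP=3, FN=1+1+0+0+0=2 → 3/5 = 0.6000
  D: TP=8, FN=0+0+0+0+1=1 → 8/9 = 0.8889
  E: TP=6, FN=0+0+0+0+1=1 → 6/7 = 0.8571
  F: TP=6, FN=2+0+3+1+3=9 → 6/15 = 0.4000
Macro-recall = mean = (0.5714 + 0.5000 + 0.6000 + 0.8889 + 0.8571 + 0.4000) / 6 = 0.636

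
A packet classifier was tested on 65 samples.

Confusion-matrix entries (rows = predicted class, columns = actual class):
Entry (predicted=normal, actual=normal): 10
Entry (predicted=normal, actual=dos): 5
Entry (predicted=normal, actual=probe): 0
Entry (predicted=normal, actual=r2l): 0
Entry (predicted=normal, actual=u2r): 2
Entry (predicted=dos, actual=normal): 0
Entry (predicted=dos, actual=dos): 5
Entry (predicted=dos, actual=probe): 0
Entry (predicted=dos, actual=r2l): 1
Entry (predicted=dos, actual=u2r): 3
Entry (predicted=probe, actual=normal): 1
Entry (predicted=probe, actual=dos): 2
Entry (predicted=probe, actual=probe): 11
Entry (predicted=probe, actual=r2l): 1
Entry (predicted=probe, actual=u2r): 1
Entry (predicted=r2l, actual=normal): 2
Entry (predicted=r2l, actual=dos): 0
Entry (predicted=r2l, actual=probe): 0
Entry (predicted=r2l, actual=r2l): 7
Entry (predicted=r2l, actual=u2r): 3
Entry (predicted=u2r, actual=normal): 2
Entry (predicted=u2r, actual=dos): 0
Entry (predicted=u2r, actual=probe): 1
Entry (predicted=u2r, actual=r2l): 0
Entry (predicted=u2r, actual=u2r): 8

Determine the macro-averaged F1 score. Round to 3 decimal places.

0.625

Per-class F1 score (2·TP/(2·TP+FP+FN)):
  normal: TP=10, FP=5+0+0+2=7, FN=0+1+2+2=5 → 20/32 = 0.6250
  dos: TP=5, FP=0+0+1+3=4, FN=5+2+0+0=7 → 10/21 = 0.4762
  probe: TP=11, FP=1+2+1+1=5, FN=0+0+0+1=1 → 22/28 = 0.7857
  r2l: TP=7, FP=2+0+0+3=5, FN=0+1+1+0=2 → 14/21 = 0.6667
  u2r: TP=8, FP=2+0+1+0=3, FN=2+3+1+3=9 → 16/28 = 0.5714
Macro-F1 score = mean = (0.6250 + 0.4762 + 0.7857 + 0.6667 + 0.5714) / 5 = 0.625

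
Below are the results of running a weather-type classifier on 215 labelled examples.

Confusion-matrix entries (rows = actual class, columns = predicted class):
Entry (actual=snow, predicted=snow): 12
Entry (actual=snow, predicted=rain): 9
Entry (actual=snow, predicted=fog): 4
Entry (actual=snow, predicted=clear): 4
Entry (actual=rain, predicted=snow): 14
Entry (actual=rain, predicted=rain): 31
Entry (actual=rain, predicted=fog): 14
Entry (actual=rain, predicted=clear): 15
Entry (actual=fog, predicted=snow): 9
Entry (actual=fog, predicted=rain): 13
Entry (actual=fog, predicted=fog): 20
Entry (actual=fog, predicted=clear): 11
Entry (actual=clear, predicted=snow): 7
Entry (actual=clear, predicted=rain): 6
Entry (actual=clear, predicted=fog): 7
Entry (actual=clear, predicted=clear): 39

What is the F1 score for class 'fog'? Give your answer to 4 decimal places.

One-vs-rest for 'fog': TP = diagonal; FP = other classes predicted 'fog'; FN = 'fog' predicted as other.
F1 score = 2·TP/(2·TP+FP+FN).
fog: TP=20, FP=4+14+7=25, FN=9+13+11=33 → 40/98 = 0.40816

0.4082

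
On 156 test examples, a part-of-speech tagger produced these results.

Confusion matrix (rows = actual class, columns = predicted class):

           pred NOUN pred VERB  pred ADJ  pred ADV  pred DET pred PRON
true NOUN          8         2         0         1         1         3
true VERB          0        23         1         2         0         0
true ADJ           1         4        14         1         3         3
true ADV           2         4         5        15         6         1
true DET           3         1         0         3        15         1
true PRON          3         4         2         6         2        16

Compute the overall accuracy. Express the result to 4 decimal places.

0.5833

Accuracy = trace / total = (8+23+14+15+15+16=91) / 156 = 91/156 = 0.5833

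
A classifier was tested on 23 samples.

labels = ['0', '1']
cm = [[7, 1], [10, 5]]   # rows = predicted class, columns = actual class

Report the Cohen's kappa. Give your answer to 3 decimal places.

Observed agreement pₒ = trace/N = 12/23 = 0.5217
Expected agreement pₑ = Σ (rowᵢ·colᵢ)/N² = (17·8 + 6·15)/23² = 0.4272
κ = (pₒ − pₑ)/(1 − pₑ) = (0.5217 − 0.4272)/(1 − 0.4272) = 0.165

0.165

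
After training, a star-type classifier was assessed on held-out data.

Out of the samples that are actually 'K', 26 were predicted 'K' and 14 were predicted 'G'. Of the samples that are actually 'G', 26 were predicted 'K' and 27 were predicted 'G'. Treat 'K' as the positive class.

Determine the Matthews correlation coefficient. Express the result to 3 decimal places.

0.159

MCC = (TP·TN − FP·FN) / √((TP+FP)(TP+FN)(TN+FP)(TN+FN))
Numerator = 26·27 − 26·14 = 338
Denominator = √(52·40·53·41) = √4519840 = 2125.9915
MCC = 338 / 2125.9915 = 0.159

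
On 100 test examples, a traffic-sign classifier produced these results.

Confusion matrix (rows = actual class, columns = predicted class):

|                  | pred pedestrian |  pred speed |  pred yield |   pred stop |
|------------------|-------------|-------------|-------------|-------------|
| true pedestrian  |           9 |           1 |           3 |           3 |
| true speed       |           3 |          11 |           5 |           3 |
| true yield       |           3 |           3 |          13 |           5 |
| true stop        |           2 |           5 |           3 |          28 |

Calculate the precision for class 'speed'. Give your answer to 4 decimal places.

Treat 'speed' as positive and all other classes as negative.
precision = TP/(TP+FP).
speed: TP=11, FP=1+3+5=9 → 11/20 = 0.55000

0.5500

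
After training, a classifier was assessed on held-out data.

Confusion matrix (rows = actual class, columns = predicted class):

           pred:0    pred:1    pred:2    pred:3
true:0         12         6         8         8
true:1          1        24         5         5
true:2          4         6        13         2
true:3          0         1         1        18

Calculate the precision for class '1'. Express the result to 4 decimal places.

0.6486

One-vs-rest for '1': TP = diagonal; FP = other classes predicted '1'; FN = '1' predicted as other.
precision = TP/(TP+FP).
1: TP=24, FP=6+6+1=13 → 24/37 = 0.64865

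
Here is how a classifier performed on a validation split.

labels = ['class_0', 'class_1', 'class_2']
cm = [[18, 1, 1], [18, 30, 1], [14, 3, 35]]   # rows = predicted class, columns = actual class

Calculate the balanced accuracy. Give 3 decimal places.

Balanced accuracy = mean of per-class recall.
  class_0: recall = 18/50 = 0.3600
  class_1: recall = 30/34 = 0.8824
  class_2: recall = 35/37 = 0.9459
Mean = (0.3600 + 0.8824 + 0.9459) / 3 = 0.729

0.729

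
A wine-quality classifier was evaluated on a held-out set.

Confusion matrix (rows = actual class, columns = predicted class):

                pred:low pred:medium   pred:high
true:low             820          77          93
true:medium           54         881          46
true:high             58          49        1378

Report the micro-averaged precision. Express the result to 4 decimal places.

Micro-averaging pools counts across classes: ΣTP=3079, ΣFP=377, ΣFN=377.
Micro-precision = TP/(TP+FP) on pooled counts = 0.8909 (equals overall accuracy in single-label multiclass).

0.8909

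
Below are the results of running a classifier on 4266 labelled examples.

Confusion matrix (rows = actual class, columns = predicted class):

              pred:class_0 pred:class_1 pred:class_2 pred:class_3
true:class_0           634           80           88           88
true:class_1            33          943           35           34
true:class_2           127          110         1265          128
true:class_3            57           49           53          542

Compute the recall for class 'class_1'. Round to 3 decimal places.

0.902

One-vs-rest for 'class_1': TP = diagonal; FP = other classes predicted 'class_1'; FN = 'class_1' predicted as other.
recall = TP/(TP+FN).
class_1: TP=943, FN=33+35+34=102 → 943/1045 = 0.9024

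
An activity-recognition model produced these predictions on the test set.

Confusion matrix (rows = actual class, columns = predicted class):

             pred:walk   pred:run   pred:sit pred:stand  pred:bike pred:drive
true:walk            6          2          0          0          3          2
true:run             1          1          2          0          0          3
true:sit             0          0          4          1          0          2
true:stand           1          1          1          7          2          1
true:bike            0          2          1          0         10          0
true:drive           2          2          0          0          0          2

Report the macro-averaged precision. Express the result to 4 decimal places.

0.4944

Per-class precision (TP/(TP+FP)):
  walk: TP=6, FP=1+0+1+0+2=4 → 6/10 = 0.60000
  run: TP=1, FP=2+0+1+2+2=7 → 1/8 = 0.12500
  sit: TP=4, FP=0+2+1+1+0=4 → 4/8 = 0.50000
  stand: TP=7, FP=0+0+1+0+0=1 → 7/8 = 0.87500
  bike: TP=10, FP=3+0+0+2+0=5 → 10/15 = 0.66667
  drive: TP=2, FP=2+3+2+1+0=8 → 2/10 = 0.20000
Macro-precision = mean = (0.60000 + 0.12500 + 0.50000 + 0.87500 + 0.66667 + 0.20000) / 6 = 0.4944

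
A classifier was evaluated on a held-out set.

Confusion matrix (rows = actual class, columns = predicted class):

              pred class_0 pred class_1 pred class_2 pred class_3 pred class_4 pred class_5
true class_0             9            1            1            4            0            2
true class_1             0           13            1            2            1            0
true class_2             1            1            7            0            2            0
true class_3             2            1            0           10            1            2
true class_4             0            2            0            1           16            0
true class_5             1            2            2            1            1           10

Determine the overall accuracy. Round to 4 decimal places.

0.6701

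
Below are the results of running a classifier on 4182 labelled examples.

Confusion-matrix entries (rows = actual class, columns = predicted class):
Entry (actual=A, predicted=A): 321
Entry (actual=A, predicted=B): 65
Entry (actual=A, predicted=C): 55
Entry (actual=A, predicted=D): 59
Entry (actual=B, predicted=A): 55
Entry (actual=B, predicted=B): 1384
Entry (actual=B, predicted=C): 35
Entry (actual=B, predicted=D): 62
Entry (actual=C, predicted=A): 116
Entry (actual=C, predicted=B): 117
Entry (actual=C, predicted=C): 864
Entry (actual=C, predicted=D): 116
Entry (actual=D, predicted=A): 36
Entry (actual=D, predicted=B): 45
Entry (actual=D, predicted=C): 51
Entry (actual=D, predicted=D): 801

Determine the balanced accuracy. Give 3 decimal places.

Balanced accuracy = mean of per-class recall.
  A: recall = 321/500 = 0.6420
  B: recall = 1384/1536 = 0.9010
  C: recall = 864/1213 = 0.7123
  D: recall = 801/933 = 0.8585
Mean = (0.6420 + 0.9010 + 0.7123 + 0.8585) / 4 = 0.778

0.778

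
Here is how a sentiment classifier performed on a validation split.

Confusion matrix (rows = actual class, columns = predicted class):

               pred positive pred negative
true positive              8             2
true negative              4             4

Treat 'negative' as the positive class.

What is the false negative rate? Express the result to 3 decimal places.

FNR = FN/(FN+TP) = 4/(4+4) = 0.500

0.500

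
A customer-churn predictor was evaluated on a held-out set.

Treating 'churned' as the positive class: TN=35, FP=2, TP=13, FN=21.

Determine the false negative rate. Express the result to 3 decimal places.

FNR = FN/(FN+TP) = 21/(21+13) = 0.618

0.618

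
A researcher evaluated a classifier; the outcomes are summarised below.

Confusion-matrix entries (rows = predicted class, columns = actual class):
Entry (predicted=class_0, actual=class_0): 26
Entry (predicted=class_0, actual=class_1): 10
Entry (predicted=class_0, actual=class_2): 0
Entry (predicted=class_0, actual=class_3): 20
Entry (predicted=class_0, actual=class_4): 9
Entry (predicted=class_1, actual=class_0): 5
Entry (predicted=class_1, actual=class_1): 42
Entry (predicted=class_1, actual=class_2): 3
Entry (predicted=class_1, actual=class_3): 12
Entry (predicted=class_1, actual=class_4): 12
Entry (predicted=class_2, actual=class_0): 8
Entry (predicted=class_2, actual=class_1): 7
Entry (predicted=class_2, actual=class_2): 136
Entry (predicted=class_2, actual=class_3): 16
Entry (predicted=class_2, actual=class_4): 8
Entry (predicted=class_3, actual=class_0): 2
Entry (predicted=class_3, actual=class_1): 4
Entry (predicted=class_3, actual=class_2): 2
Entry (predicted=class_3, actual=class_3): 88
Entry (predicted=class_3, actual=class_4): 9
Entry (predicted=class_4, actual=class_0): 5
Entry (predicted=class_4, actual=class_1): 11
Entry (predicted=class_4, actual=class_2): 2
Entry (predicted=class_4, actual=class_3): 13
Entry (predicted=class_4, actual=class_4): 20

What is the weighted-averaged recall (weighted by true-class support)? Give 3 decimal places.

0.664

Per-class recall (TP/(TP+FN)):
  class_0: TP=26, FN=5+8+2+5=20 → 26/46 = 0.5652
  class_1: TP=42, FN=10+7+4+11=32 → 42/74 = 0.5676
  class_2: TP=136, FN=0+3+2+2=7 → 136/143 = 0.9510
  class_3: TP=88, FN=20+12+16+13=61 → 88/149 = 0.5906
  class_4: TP=20, FN=9+12+8+9=38 → 20/58 = 0.3448
Weighted-recall = Σ (supportᵢ/N)·recallᵢ with N=470: (46/470)·0.5652 + (74/470)·0.5676 + (143/470)·0.9510 + (149/470)·0.5906 + (58/470)·0.3448 = 0.664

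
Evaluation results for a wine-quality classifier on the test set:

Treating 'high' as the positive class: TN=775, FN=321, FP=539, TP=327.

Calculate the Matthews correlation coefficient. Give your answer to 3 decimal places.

0.089

MCC = (TP·TN − FP·FN) / √((TP+FP)(TP+FN)(TN+FP)(TN+FN))
Numerator = 327·775 − 539·321 = 80406
Denominator = √(866·648·1314·1096) = √808162728192 = 898978.7140
MCC = 80406 / 898978.7140 = 0.089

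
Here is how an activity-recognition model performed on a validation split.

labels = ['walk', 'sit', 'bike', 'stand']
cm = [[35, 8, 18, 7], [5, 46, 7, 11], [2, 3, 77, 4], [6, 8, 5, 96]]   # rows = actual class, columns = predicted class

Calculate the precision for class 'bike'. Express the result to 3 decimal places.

0.720

One-vs-rest for 'bike': TP = diagonal; FP = other classes predicted 'bike'; FN = 'bike' predicted as other.
precision = TP/(TP+FP).
bike: TP=77, FP=18+7+5=30 → 77/107 = 0.7196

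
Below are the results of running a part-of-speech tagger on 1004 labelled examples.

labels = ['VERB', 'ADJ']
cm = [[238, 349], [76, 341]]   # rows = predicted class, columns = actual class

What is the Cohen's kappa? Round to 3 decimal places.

0.204

Observed agreement pₒ = trace/N = 579/1004 = 0.5767
Expected agreement pₑ = Σ (rowᵢ·colᵢ)/N² = (314·587 + 690·417)/1004² = 0.4683
κ = (pₒ − pₑ)/(1 − pₑ) = (0.5767 − 0.4683)/(1 − 0.4683) = 0.204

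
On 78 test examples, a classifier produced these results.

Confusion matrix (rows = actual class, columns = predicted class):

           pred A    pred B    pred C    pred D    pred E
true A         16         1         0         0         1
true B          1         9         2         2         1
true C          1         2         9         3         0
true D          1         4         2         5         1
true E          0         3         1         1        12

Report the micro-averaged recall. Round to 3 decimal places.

0.654

Micro-averaging pools counts across classes: ΣTP=51, ΣFP=27, ΣFN=27.
Micro-recall = TP/(TP+FN) on pooled counts = 0.654 (equals overall accuracy in single-label multiclass).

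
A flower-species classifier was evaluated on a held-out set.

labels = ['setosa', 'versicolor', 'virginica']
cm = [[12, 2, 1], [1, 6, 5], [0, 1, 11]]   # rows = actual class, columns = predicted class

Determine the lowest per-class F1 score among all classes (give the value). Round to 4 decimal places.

0.5714

Per-class F1 score (2·TP/(2·TP+FP+FN)):
  setosa: TP=12, FP=1+0=1, FN=2+1=3 → 24/28 = 0.85714
  versicolor: TP=6, FP=2+1=3, FN=1+5=6 → 12/21 = 0.57143
  virginica: TP=11, FP=1+5=6, FN=0+1=1 → 22/29 = 0.75862
Lowest is class 'versicolor' with F1 score = 0.5714.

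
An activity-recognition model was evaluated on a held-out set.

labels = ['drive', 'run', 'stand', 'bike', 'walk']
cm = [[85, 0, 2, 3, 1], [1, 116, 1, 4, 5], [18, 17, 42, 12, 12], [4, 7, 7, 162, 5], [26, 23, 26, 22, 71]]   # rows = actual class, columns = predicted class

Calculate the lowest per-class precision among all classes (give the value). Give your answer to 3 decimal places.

0.538

Per-class precision (TP/(TP+FP)):
  drive: TP=85, FP=1+18+4+26=49 → 85/134 = 0.6343
  run: TP=116, FP=0+17+7+23=47 → 116/163 = 0.7117
  stand: TP=42, FP=2+1+7+26=36 → 42/78 = 0.5385
  bike: TP=162, FP=3+4+12+22=41 → 162/203 = 0.7980
  walk: TP=71, FP=1+5+12+5=23 → 71/94 = 0.7553
Lowest is class 'stand' with precision = 0.538.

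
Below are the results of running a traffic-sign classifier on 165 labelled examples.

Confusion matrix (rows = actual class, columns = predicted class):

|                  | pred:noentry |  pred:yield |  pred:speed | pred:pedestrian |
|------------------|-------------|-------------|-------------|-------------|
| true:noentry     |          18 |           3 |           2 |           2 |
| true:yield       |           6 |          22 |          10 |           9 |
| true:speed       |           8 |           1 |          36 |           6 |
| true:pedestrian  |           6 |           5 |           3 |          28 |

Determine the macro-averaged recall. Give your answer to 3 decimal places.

0.640

Per-class recall (TP/(TP+FN)):
  noentry: TP=18, FN=3+2+2=7 → 18/25 = 0.7200
  yield: TP=22, FN=6+10+9=25 → 22/47 = 0.4681
  speed: TP=36, FN=8+1+6=15 → 36/51 = 0.7059
  pedestrian: TP=28, FN=6+5+3=14 → 28/42 = 0.6667
Macro-recall = mean = (0.7200 + 0.4681 + 0.7059 + 0.6667) / 4 = 0.640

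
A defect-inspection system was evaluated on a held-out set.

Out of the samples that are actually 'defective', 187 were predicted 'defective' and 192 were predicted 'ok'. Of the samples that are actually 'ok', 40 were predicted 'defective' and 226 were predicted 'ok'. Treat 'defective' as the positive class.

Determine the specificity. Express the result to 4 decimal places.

0.8496

Specificity = TN/(TN+FP) = 226/(226+40) = 0.8496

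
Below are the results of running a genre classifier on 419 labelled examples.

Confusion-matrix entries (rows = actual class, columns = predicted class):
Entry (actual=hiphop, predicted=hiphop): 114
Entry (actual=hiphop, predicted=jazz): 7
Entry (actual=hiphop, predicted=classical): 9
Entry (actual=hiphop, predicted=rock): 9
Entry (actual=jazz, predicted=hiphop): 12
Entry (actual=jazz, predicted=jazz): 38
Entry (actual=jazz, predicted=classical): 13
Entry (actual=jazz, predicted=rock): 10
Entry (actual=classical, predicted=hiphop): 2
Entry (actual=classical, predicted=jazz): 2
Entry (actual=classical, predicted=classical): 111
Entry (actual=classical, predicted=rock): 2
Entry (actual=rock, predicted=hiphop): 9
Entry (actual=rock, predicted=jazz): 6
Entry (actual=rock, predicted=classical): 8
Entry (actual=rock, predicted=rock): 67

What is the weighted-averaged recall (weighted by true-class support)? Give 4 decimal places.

Per-class recall (TP/(TP+FN)):
  hiphop: TP=114, FN=7+9+9=25 → 114/139 = 0.82014
  jazz: TP=38, FN=12+13+10=35 → 38/73 = 0.52055
  classical: TP=111, FN=2+2+2=6 → 111/117 = 0.94872
  rock: TP=67, FN=9+6+8=23 → 67/90 = 0.74444
Weighted-recall = Σ (supportᵢ/N)·recallᵢ with N=419: (139/419)·0.82014 + (73/419)·0.52055 + (117/419)·0.94872 + (90/419)·0.74444 = 0.7876

0.7876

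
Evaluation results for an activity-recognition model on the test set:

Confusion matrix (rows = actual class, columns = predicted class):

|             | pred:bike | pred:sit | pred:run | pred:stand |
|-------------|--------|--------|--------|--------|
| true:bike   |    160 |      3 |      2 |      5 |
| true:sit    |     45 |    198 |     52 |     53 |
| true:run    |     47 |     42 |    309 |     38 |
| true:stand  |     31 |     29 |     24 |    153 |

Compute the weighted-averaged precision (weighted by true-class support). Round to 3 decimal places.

Per-class precision (TP/(TP+FP)):
  bike: TP=160, FP=45+47+31=123 → 160/283 = 0.5654
  sit: TP=198, FP=3+42+29=74 → 198/272 = 0.7279
  run: TP=309, FP=2+52+24=78 → 309/387 = 0.7984
  stand: TP=153, FP=5+53+38=96 → 153/249 = 0.6145
Weighted-precision = Σ (supportᵢ/N)·precisionᵢ with N=1191: (170/1191)·0.5654 + (348/1191)·0.7279 + (436/1191)·0.7984 + (237/1191)·0.6145 = 0.708

0.708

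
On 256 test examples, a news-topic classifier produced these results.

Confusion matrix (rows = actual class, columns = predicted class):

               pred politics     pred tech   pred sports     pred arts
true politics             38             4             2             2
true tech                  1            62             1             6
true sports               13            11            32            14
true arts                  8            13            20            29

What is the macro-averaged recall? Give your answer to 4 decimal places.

Per-class recall (TP/(TP+FN)):
  politics: TP=38, FN=4+2+2=8 → 38/46 = 0.82609
  tech: TP=62, FN=1+1+6=8 → 62/70 = 0.88571
  sports: TP=32, FN=13+11+14=38 → 32/70 = 0.45714
  arts: TP=29, FN=8+13+20=41 → 29/70 = 0.41429
Macro-recall = mean = (0.82609 + 0.88571 + 0.45714 + 0.41429) / 4 = 0.6458

0.6458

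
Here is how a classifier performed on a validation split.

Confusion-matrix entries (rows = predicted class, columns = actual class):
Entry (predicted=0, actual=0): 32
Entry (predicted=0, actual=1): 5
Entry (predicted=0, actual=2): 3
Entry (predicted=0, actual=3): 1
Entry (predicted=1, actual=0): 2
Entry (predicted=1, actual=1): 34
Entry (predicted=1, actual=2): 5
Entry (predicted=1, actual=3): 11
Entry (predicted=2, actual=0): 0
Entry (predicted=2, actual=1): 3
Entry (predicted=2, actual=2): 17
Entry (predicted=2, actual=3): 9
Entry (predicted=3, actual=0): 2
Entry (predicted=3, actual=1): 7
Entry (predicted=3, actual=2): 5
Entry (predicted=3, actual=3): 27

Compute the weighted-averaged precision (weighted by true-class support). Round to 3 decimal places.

0.671

Per-class precision (TP/(TP+FP)):
  0: TP=32, FP=5+3+1=9 → 32/41 = 0.7805
  1: TP=34, FP=2+5+11=18 → 34/52 = 0.6538
  2: TP=17, FP=0+3+9=12 → 17/29 = 0.5862
  3: TP=27, FP=2+7+5=14 → 27/41 = 0.6585
Weighted-precision = Σ (supportᵢ/N)·precisionᵢ with N=163: (36/163)·0.7805 + (49/163)·0.6538 + (30/163)·0.5862 + (48/163)·0.6585 = 0.671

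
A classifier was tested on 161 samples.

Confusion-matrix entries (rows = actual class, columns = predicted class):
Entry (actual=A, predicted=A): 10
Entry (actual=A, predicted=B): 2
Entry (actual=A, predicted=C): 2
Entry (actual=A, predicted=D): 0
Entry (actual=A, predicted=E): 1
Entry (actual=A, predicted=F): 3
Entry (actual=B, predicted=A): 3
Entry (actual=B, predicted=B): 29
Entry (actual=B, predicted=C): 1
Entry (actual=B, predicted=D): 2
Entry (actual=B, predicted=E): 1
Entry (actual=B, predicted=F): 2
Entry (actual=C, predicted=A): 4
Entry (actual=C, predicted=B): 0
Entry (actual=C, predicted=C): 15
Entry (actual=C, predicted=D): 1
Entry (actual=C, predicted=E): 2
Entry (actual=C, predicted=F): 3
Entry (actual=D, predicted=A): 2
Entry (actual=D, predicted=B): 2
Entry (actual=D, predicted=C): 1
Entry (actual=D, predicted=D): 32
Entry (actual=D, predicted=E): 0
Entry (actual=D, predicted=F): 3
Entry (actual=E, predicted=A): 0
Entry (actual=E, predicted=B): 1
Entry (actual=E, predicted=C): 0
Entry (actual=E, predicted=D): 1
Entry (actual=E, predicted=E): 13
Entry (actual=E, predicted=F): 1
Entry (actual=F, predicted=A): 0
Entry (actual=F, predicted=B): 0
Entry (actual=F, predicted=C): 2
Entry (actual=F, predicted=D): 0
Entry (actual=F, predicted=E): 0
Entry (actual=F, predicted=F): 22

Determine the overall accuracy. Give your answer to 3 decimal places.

Accuracy = trace / total = (10+29+15+32+13+22=121) / 161 = 121/161 = 0.752

0.752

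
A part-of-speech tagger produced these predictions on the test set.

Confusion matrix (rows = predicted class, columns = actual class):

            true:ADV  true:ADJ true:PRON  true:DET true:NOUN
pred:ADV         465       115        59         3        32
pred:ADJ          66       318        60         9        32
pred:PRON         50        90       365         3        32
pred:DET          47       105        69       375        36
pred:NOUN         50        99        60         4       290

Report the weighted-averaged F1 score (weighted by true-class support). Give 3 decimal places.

Per-class F1 score (2·TP/(2·TP+FP+FN)):
  ADV: TP=465, FP=115+59+3+32=209, FN=66+50+47+50=213 → 930/1352 = 0.6879
  ADJ: TP=318, FP=66+60+9+32=167, FN=115+90+105+99=409 → 636/1212 = 0.5248
  PRON: TP=365, FP=50+90+3+32=175, FN=59+60+69+60=248 → 730/1153 = 0.6331
  DET: TP=375, FP=47+105+69+36=257, FN=3+9+3+4=19 → 750/1026 = 0.7310
  NOUN: TP=290, FP=50+99+60+4=213, FN=32+32+32+36=132 → 580/925 = 0.6270
Weighted-F1 score = Σ (supportᵢ/N)·F1 scoreᵢ with N=2834: (678/2834)·0.6879 + (727/2834)·0.5248 + (613/2834)·0.6331 + (394/2834)·0.7310 + (422/2834)·0.6270 = 0.631

0.631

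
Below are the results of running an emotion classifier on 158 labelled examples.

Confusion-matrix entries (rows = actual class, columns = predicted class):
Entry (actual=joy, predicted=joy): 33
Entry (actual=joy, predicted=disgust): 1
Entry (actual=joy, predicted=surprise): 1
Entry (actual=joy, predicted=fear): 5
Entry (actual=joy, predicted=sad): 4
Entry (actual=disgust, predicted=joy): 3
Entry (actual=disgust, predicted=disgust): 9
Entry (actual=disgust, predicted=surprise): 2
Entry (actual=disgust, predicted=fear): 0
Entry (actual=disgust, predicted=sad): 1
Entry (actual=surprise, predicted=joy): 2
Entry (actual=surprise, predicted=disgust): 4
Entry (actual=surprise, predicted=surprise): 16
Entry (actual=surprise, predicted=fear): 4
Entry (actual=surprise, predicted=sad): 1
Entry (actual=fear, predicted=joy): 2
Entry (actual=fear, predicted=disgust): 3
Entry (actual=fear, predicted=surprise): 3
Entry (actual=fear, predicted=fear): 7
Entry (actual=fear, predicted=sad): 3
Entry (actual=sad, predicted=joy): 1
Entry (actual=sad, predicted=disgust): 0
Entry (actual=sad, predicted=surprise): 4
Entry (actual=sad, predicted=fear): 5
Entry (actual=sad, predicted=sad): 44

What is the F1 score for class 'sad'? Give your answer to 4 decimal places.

0.8224

Treat 'sad' as positive and all other classes as negative.
F1 score = 2·TP/(2·TP+FP+FN).
sad: TP=44, FP=4+1+1+3=9, FN=1+0+4+5=10 → 88/107 = 0.82243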